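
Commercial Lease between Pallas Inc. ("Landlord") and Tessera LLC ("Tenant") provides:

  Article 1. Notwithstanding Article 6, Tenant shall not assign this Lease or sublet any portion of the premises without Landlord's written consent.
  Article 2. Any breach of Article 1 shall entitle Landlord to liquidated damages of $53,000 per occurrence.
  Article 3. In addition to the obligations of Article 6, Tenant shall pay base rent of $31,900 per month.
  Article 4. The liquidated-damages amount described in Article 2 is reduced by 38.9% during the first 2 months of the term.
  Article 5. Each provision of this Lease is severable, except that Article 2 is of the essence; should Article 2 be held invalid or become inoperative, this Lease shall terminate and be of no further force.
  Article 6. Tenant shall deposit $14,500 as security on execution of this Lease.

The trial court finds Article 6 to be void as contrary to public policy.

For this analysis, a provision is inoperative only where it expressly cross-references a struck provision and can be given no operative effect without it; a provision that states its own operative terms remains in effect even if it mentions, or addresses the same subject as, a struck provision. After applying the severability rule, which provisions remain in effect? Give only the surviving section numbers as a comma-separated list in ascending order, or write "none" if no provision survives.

1, 2, 3, 4, 5

Article 6 is struck. Although Article 3 refers to Article 6, its operative terms do not depend on Article 6, so it remains in effect. Although Article 1 refers to Article 6, its operative terms do not depend on Article 6, so it remains in effect. No other provision's operative terms depend on Article 6. Article 5 makes Article 2 an essential term, but Article 2 is unaffected, so the severability proviso in Article 5 preserves the remaining provisions. That leaves Article 1, Article 2, Article 3, Article 4, and Article 5 in effect.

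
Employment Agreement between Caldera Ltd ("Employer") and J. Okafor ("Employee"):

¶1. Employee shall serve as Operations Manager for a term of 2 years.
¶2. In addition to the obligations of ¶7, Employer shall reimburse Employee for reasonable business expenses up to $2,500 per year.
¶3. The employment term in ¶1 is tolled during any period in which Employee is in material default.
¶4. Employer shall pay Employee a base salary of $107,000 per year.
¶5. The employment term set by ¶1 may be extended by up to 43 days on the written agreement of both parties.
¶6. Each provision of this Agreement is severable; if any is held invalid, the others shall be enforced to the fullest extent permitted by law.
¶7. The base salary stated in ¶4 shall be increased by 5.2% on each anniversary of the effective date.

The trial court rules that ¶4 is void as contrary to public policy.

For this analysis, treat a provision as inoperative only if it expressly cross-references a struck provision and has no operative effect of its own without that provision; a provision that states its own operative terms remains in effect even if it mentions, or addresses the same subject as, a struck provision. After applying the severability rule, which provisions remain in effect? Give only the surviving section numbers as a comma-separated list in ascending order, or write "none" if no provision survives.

1, 2, 3, 5, 6

¶4 is struck. ¶7 operates only by reference to ¶4, so it falls with ¶4. ¶2 mentions ¶7 but its own obligation stands independently of ¶7, so ¶2 is not affected. ¶6 is a severability clause and preserves every provision that can still be given independent effect. ¶1, ¶2, ¶3, ¶5, and ¶6 remain in effect.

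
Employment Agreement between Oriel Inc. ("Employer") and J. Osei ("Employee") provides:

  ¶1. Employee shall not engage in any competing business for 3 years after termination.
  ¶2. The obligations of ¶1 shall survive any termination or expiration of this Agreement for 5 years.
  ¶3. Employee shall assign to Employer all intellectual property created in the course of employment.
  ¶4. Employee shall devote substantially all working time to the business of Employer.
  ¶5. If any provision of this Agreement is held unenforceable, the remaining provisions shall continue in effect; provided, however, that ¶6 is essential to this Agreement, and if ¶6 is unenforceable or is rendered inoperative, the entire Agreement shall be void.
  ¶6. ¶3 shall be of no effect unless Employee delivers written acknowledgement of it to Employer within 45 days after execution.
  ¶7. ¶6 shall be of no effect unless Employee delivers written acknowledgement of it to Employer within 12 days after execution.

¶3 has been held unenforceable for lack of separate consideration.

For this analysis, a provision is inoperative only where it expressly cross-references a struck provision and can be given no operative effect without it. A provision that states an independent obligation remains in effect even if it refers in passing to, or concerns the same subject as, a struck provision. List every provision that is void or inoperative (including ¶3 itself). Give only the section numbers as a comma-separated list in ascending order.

¶3 is struck. ¶6 operates only by reference to ¶3, so it falls with ¶3. ¶7 has no operative effect of its own apart from ¶6 and is therefore inoperative. ¶5 makes ¶6 an essential term, and ¶6 has been rendered inoperative by the cascade; under ¶5, the entire Agreement is therefore void. No provision of the Agreement survives.

1, 2, 3, 4, 5, 6, 7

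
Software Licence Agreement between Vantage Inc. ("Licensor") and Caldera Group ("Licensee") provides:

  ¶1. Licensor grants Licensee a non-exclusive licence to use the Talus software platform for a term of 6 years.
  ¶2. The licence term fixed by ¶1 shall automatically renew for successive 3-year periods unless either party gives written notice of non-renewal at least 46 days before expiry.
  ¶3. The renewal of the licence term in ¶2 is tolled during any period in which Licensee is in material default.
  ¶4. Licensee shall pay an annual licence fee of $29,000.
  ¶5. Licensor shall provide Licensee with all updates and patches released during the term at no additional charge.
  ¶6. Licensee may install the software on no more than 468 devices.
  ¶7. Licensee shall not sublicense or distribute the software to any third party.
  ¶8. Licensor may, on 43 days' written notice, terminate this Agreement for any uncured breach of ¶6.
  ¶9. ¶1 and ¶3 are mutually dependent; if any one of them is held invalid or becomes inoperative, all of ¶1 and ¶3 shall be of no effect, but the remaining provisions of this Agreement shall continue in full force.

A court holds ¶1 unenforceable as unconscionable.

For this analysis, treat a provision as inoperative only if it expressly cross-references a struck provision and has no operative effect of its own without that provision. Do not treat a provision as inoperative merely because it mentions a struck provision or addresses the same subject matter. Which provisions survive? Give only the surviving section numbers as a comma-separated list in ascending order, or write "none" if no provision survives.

4, 5, 6, 7, 8, 9

¶1 is struck. The whole of ¶2 is the renewal of the licence term, defined by reference to ¶1, so ¶2 cannot stand once ¶1 is removed. ¶3 operates only by reference to ¶2, so it falls with ¶2. ¶9 declares ¶1 and ¶3 mutually dependent; since one of them has fallen, all of them are of no effect. The remainder continues in force under ¶9. The provisions still in force are ¶4, ¶5, ¶6, ¶7, ¶8, and ¶9.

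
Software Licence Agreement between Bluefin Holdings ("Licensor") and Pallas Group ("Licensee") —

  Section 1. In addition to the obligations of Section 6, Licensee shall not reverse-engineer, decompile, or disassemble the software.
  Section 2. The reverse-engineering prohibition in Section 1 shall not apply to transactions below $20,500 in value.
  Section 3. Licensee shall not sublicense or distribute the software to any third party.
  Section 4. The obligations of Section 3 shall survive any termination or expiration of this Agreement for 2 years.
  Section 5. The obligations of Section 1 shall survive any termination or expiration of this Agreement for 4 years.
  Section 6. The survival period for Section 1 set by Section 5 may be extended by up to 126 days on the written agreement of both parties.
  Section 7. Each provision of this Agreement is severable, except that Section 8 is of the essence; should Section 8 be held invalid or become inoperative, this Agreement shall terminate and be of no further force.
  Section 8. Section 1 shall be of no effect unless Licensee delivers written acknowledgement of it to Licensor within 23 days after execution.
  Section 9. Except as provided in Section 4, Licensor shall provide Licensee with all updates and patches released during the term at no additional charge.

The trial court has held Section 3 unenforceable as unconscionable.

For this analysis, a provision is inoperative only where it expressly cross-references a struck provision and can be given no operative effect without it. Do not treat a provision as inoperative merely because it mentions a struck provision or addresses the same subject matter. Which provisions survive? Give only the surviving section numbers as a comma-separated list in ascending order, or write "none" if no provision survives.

Section 3 is struck. The only function of Section 4 is the survival period for Section 3, so it cannot stand once Section 3 is removed. Although Section 9 refers to Section 4, its operative terms do not depend on Section 4, so it remains in effect. Section 7 makes Section 8 an essential term, but Section 8 is unaffected, so the severability proviso in Section 7 preserves the remaining provisions. Section 1, Section 2, Section 5, Section 6, Section 7, Section 8, and Section 9 remain in effect.

1, 2, 5, 6, 7, 8, 9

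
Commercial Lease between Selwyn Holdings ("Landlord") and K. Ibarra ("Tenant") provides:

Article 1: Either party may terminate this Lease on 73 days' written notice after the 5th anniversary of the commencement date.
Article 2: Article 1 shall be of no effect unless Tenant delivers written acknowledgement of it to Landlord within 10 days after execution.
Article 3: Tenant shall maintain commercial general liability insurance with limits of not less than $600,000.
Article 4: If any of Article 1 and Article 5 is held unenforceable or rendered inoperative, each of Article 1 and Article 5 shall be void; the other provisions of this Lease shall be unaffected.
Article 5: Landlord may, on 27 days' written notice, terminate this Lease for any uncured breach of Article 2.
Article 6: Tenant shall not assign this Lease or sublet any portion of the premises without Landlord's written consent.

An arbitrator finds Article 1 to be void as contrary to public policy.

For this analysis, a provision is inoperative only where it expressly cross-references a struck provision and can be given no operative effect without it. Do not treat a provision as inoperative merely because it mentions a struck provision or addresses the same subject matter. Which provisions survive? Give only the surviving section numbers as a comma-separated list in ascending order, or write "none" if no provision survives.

3, 4, 6

Article 1 is struck. Article 2 has no operative effect of its own apart from Article 1 and is therefore inoperative. Article 5 operates only by reference to Article 2, so it falls with Article 2. Article 4 declares Article 1 and Article 5 mutually dependent; since one of them has fallen, all of them are of no effect. The remainder continues in force under Article 4. The provisions still in force are Article 3, Article 4, and Article 6.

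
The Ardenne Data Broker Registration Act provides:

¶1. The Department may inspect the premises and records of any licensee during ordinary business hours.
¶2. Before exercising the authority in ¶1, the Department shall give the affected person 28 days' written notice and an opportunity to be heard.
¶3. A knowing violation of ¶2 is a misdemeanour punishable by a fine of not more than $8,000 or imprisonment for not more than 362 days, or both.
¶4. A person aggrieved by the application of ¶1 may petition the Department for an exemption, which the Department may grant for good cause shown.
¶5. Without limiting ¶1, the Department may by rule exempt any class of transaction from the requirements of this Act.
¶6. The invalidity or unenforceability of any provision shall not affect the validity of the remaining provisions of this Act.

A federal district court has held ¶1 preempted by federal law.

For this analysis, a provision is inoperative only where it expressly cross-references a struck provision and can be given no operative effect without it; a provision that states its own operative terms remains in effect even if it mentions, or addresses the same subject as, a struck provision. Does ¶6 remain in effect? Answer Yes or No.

¶1 is struck. The only function of ¶2 is the notice-and-hearing requirement for ¶1, so it cannot stand once ¶1 is removed. ¶4 merely fixes the exemption procedure for ¶1; with ¶1 gone it has nothing to operate on and falls away. ¶3 merely fixes the criminal penalty for violating ¶2; with ¶2 gone it has nothing to operate on and falls away. Although ¶5 refers to ¶1, its operative terms do not depend on ¶1, so it remains in effect. Under the severability clause in ¶6, the remaining provisions continue in force. That leaves ¶5 and ¶6 in effect. ¶6 is among the surviving provisions, so the answer is yes.

Yes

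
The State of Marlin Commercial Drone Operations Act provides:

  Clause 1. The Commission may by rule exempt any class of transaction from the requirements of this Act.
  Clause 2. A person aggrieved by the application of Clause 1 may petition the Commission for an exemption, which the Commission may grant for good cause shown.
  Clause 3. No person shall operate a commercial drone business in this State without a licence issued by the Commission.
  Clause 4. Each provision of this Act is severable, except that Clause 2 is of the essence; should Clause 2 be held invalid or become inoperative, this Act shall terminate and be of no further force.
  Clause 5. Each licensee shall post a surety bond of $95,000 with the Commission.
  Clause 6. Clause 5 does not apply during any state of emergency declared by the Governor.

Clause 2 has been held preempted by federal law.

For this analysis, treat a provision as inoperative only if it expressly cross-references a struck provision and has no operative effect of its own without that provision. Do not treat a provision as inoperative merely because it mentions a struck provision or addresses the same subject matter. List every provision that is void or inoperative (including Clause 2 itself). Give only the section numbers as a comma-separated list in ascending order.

Clause 2 is struck. Nothing else in the Act is defined by reference to Clause 2. Clause 4 makes Clause 2 an essential term, and Clause 2 is the provision held invalid; under Clause 4, the entire Act is therefore void. No provision of the Act survives.

1, 2, 3, 4, 5, 6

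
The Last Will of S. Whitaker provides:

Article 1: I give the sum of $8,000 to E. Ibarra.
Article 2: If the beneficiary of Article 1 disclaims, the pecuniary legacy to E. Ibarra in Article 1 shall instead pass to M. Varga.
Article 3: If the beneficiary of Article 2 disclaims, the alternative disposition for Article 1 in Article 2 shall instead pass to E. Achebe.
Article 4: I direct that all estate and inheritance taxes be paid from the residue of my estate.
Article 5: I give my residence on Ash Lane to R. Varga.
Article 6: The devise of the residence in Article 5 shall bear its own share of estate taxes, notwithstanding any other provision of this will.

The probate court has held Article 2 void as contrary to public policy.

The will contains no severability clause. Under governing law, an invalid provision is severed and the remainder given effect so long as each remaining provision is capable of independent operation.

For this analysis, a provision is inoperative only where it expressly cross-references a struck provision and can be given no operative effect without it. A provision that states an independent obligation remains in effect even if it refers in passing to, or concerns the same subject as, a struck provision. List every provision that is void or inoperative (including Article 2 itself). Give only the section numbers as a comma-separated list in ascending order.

2, 3

Article 2 is struck. The only function of Article 3 is the alternative disposition for Article 2, so it cannot stand once Article 2 is removed. Under the stated default rule, only provisions that cannot operate independently fall away; the rest are enforced. That leaves Article 1, Article 4, Article 5, and Article 6 in effect.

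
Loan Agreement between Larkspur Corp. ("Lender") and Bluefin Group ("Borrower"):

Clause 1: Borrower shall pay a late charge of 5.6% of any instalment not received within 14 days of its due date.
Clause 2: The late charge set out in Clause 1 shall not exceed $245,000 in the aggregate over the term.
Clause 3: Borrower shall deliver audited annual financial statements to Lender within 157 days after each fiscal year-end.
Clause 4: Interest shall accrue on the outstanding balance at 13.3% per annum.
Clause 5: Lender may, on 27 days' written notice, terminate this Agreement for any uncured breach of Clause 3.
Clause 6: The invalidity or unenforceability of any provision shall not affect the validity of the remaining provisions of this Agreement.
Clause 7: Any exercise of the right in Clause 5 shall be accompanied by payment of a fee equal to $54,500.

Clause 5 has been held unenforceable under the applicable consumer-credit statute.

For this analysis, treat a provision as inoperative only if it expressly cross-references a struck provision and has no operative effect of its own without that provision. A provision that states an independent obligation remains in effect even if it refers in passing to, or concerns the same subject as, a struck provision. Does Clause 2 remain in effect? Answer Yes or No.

Clause 5 is struck. The only function of Clause 7 is the exercise fee for Clause 5, so it cannot stand once Clause 5 is removed. Clause 6 is a severability clause and preserves every provision that can still be given independent effect. Clause 1, Clause 2, Clause 3, Clause 4, and Clause 6 remain in effect. Clause 2 is among the surviving provisions, so the answer is yes.

Yes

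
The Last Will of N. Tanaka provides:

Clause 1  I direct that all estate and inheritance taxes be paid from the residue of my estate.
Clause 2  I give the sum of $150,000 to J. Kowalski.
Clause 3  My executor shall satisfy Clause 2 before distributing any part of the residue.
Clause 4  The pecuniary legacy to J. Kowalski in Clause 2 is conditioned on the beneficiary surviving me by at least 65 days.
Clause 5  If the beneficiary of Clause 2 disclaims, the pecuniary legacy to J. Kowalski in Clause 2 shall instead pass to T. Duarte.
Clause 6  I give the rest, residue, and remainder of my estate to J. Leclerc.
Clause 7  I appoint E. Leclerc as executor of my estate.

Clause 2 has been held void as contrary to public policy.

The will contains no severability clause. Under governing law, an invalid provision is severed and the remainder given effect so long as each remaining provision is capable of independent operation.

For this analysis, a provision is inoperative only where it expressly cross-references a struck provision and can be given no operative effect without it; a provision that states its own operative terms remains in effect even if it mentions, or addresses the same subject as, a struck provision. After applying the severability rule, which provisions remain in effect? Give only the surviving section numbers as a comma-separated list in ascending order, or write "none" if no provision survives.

Clause 2 is struck. Clause 3 has no operative effect of its own apart from Clause 2 and is therefore inoperative. The only function of Clause 4 is the survivorship condition on Clause 2, so it cannot stand once Clause 2 is removed. Clause 5 merely fixes the alternative disposition for Clause 2; with Clause 2 gone it has nothing to operate on and falls away. With no severability clause, the stated default rule severs what cannot stand and enforces each remaining provision that can operate on its own. The provisions still in force are Clause 1, Clause 6, and Clause 7.

1, 6, 7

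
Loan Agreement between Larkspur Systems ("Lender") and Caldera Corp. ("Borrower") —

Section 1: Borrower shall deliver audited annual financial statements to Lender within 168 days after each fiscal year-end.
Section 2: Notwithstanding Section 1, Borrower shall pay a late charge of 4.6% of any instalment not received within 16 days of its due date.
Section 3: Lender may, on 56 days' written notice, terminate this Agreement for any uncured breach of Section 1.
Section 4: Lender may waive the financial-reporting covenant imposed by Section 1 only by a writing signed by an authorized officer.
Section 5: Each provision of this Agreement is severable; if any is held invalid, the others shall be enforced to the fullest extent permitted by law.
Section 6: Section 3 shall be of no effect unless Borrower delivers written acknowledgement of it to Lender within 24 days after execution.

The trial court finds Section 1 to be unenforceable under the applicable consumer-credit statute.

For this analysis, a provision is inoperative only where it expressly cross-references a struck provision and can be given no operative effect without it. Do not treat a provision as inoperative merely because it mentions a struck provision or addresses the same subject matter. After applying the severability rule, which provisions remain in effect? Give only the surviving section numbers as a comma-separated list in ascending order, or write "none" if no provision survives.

Section 1 is struck. Section 3 merely fixes the termination right for breach of Section 1; with Section 1 gone it has nothing to operate on and falls away. Section 4 has no operative effect of its own apart from Section 1 and is therefore inoperative. The only function of Section 6 is the acknowledgement condition for Section 3, so it cannot stand once Section 3 is removed. Although Section 2 refers to Section 1, its operative terms do not depend on Section 1, so it remains in effect. Section 5 is a severability clause and preserves every provision that can still be given independent effect. The provisions still in force are Section 2 and Section 5.

2, 5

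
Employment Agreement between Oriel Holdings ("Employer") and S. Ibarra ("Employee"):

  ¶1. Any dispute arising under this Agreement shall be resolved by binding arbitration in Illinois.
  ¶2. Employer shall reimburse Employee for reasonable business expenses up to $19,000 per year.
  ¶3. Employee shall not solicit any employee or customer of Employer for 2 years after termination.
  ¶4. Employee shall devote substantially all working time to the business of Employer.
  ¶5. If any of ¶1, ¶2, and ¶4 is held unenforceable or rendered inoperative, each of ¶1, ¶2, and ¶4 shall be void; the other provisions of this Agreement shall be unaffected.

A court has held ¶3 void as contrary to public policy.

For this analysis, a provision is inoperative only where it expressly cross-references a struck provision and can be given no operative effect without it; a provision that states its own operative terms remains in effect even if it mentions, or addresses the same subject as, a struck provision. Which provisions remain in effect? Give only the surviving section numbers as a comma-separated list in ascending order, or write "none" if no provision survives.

¶3 is struck. Nothing else in the Agreement is defined by reference to ¶3. ¶5 ties ¶1, ¶2, and ¶4 together, but none of those is affected here; the remaining provisions continue in force under ¶5. The provisions still in force are ¶1, ¶2, ¶4, and ¶5.

1, 2, 4, 5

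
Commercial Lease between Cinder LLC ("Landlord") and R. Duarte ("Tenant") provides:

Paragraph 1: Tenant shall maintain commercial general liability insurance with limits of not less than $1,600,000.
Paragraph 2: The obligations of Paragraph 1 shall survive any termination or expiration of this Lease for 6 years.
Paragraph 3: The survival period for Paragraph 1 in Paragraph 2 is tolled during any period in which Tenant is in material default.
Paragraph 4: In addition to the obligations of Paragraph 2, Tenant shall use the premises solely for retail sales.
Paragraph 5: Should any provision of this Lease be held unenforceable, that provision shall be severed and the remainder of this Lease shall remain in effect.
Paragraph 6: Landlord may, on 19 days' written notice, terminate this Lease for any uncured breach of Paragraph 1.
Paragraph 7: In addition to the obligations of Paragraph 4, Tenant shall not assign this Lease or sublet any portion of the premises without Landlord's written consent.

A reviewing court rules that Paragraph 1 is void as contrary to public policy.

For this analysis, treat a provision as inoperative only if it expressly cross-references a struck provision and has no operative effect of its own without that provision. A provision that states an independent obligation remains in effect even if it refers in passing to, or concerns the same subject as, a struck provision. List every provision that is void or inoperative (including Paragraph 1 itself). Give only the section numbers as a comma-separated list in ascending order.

1, 2, 3, 6

Paragraph 1 is struck. Paragraph 2 has no operative effect of its own apart from Paragraph 1 and is therefore inoperative. The only function of Paragraph 6 is the termination right for breach of Paragraph 1, so it cannot stand once Paragraph 1 is removed. Paragraph 3 does nothing except set the tolling of the survival period for Paragraph 1 by reference to Paragraph 2; with Paragraph 2 gone it has no independent effect and is inoperative. Paragraph 4 mentions Paragraph 2 but its own obligation stands independently of Paragraph 2, so Paragraph 4 is not affected. Paragraph 5 is a severability clause and preserves every provision that can still be given independent effect. That leaves Paragraph 4, Paragraph 5, and Paragraph 7 in effect.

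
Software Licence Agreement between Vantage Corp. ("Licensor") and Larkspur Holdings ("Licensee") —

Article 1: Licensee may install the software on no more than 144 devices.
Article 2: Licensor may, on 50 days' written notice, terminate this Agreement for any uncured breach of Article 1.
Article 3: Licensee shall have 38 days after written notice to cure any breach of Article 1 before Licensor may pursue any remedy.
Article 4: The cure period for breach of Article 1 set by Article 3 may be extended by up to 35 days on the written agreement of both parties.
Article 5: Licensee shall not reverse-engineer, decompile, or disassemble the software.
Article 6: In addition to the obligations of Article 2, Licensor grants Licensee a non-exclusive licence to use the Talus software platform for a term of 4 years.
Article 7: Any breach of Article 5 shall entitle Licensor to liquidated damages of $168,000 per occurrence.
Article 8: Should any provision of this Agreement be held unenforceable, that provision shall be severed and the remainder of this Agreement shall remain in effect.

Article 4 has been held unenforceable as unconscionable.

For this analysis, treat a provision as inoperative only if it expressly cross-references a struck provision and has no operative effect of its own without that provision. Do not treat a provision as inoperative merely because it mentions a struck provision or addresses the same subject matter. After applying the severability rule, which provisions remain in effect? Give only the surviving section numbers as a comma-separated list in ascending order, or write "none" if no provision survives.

1, 2, 3, 5, 6, 7, 8

Article 4 is struck. Nothing else in the Agreement is defined by reference to Article 4. Article 8 is a severability clause and preserves every provision that can still be given independent effect. The provisions still in force are Article 1, Article 2, Article 3, Article 5, Article 6, Article 7, and Article 8.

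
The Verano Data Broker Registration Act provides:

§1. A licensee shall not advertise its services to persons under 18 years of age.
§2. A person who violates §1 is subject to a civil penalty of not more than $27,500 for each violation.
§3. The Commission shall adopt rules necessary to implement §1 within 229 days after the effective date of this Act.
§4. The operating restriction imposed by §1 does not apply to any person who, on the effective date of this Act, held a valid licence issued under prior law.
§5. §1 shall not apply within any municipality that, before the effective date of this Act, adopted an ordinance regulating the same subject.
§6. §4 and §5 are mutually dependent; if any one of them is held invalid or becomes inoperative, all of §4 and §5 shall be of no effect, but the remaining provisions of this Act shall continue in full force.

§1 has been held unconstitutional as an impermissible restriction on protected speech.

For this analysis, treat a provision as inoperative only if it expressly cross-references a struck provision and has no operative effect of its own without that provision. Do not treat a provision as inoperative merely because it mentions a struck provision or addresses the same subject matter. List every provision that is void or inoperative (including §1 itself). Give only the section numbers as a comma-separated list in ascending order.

1, 2, 3, 4, 5

§1 is struck. §2 has no operative effect of its own apart from §1 and is therefore inoperative. §3 merely fixes the rulemaking mandate for §1; with §1 gone it has nothing to operate on and falls away. §4 merely fixes the grandfather exemption from §1; with §1 gone it has nothing to operate on and falls away. §5 has no operative effect of its own apart from §1 and is therefore inoperative. §6 declares §4 and §5 mutually dependent; since one of them has fallen, all of them are of no effect. The remainder continues in force under §6. Only §6 remains in effect.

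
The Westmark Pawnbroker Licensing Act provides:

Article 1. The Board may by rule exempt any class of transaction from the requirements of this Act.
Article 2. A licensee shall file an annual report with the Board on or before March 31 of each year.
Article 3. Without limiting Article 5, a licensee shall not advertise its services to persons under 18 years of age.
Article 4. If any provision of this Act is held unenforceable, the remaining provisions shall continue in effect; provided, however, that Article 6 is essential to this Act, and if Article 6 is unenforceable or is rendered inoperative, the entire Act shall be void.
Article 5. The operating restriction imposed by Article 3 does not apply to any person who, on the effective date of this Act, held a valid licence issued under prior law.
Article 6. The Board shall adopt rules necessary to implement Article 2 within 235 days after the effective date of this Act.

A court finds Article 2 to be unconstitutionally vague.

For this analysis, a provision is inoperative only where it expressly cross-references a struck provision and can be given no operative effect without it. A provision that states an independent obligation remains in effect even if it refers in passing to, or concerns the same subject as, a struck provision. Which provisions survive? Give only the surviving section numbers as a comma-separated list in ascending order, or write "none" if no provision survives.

none

Article 2 is struck. The only function of Article 6 is the rulemaking mandate for Article 2, so it cannot stand once Article 2 is removed. Article 4 makes Article 6 an essential term, and Article 6 has been rendered inoperative by the cascade; under Article 4, the entire Act is therefore void. No provision of the Act survives.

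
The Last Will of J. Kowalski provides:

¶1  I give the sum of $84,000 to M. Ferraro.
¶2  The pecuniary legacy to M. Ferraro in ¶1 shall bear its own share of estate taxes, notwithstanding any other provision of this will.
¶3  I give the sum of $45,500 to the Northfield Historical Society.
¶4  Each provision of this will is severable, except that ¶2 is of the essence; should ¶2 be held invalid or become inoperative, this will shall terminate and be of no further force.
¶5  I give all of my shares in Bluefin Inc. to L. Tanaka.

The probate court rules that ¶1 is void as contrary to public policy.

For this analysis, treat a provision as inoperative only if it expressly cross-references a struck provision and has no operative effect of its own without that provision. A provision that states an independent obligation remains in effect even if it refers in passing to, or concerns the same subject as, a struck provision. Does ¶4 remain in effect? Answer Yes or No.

No

¶1 is struck. The only function of ¶2 is the tax charge on ¶1, so it cannot stand once ¶1 is removed. ¶4 makes ¶2 an essential term, and ¶2 has been rendered inoperative by the cascade; under ¶4, the entire will is therefore void. No provision of the will survives. ¶4 is among the inoperative provisions, so the answer is no.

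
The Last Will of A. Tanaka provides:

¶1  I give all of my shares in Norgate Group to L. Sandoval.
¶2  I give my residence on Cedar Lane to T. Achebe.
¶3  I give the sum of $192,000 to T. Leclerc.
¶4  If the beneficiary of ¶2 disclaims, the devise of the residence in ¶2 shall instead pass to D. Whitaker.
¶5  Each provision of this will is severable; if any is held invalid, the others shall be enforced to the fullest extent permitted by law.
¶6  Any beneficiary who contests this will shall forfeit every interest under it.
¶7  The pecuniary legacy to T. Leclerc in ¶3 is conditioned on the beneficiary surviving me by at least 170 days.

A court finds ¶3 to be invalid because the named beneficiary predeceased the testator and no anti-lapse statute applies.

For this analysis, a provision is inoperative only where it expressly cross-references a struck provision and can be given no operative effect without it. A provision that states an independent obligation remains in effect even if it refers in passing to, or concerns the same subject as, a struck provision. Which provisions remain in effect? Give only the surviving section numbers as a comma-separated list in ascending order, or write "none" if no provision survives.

¶3 is struck. The only function of ¶7 is the survivorship condition on ¶3, so it cannot stand once ¶3 is removed. Under the severability clause in ¶5, the remaining provisions continue in force. The provisions still in force are ¶1, ¶2, ¶4, ¶5, and ¶6.

1, 2, 4, 5, 6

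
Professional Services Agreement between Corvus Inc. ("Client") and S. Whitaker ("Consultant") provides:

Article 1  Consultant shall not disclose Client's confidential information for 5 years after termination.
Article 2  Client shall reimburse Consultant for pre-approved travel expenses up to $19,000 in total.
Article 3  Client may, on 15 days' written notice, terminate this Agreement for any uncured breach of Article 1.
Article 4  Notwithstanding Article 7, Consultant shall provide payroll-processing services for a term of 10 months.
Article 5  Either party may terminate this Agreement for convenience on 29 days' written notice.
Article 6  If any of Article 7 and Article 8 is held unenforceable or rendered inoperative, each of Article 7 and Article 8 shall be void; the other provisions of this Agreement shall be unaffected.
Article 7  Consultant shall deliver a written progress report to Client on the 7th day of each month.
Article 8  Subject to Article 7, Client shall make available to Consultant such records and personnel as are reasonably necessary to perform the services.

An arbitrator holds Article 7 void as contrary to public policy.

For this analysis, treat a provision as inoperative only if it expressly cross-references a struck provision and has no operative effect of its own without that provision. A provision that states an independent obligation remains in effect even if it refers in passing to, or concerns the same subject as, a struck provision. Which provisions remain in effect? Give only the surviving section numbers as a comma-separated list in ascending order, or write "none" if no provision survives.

1, 2, 3, 4, 5, 6

Article 7 is struck. Article 4 mentions Article 7 but its own obligation stands independently of Article 7, so Article 4 is not affected. Nothing else in the Agreement is defined by reference to Article 7. Article 6 declares Article 7 and Article 8 mutually dependent; since one of them has fallen, all of them are of no effect. That brings down Article 8 as well. The remainder continues in force under Article 6. The provisions still in force are Article 1, Article 2, Article 3, Article 4, Article 5, and Article 6.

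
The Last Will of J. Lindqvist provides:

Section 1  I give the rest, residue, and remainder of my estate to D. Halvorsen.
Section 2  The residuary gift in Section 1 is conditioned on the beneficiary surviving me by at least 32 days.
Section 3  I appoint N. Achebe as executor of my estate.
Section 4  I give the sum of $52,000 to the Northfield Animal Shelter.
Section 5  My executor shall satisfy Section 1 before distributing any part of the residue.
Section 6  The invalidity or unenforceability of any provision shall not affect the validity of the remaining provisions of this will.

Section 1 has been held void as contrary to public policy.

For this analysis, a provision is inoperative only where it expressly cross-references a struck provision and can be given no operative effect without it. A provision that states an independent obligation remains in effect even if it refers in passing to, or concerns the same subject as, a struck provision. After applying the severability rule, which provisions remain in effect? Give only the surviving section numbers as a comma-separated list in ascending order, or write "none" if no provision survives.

3, 4, 6

Section 1 is struck. Section 2 merely fixes the survivorship condition on Section 1; with Section 1 gone it has nothing to operate on and falls away. Section 5 operates only by reference to Section 1, so it falls with Section 1. Under the severability clause in Section 6, the remaining provisions continue in force. That leaves Section 3, Section 4, and Section 6 in effect.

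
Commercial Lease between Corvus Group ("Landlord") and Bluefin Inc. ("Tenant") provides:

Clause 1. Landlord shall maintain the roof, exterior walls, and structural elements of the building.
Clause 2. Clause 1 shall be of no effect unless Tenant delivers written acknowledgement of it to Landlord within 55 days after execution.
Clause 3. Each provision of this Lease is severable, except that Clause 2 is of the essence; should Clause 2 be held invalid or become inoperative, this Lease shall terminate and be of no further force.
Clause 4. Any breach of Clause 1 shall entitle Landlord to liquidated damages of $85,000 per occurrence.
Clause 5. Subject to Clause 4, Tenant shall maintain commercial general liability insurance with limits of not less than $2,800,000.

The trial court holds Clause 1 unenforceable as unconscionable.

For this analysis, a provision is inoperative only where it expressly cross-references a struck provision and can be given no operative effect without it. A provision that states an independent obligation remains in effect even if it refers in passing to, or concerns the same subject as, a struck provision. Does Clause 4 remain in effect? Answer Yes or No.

Clause 1 is struck. Clause 2 operates only by reference to Clause 1, so it falls with Clause 1. Clause 4 has no operative effect of its own apart from Clause 1 and is therefore inoperative. Clause 3 makes Clause 2 an essential term, and Clause 2 has been rendered inoperative by the cascade; under Clause 3, the entire Lease is therefore void. No provision of the Lease survives. Clause 4 is among the inoperative provisions, so the answer is no.

No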